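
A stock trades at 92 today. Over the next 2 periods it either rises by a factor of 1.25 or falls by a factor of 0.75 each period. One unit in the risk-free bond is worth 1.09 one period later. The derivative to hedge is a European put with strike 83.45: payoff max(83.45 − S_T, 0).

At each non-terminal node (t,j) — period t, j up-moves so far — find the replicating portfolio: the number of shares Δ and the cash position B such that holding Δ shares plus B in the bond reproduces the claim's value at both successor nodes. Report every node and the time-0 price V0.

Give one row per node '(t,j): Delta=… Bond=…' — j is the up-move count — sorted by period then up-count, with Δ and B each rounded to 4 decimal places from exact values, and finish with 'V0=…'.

(0,0): Delta=-0.2023 Bond=21.3450
(1,0): Delta=-0.9188 Bond=72.7064
(1,1): Delta=0.0000 Bond=0.0000
V0=2.7322

Since d<R<u, set p* = (R−d)/(u−d) = 0.6800; price each node as the discounted p*-expectation of its children.
At expiry t=2: V(2,0)=31.7000, V(2,1)=0.0000, V(2,2)=0.0000
(1,0): S=69.0000. Δ = (V_up−V_dn)/(S_up−S_dn) = (0.0000−31.7000)/(86.2500−51.7500) = -0.9188. V = [p*·0.0000 + (1−p*)·31.7000]/1.09 = 9.3064. B = V − Δ·S = 72.7064.
(1,1): S=115.0000. Δ = (V_up−V_dn)/(S_up−S_dn) = (0.0000−0.0000)/(143.7500−86.2500) = 0.0000. V = [p*·0.0000 + (1−p*)·0.0000]/1.09 = 0.0000. B = V − Δ·S = 0.0000.
(0,0): S=92.0000. Δ = (V_up−V_dn)/(S_up−S_dn) = (0.0000−9.3064)/(115.0000−69.0000) = -0.2023. V = [p*·0.0000 + (1−p*)·9.3064]/1.09 = 2.7322. B = V − Δ·S = 21.3450.
Each (Δ,B) replicates both successor values, so the strategy is self-financing and V0 is arbitrage-free.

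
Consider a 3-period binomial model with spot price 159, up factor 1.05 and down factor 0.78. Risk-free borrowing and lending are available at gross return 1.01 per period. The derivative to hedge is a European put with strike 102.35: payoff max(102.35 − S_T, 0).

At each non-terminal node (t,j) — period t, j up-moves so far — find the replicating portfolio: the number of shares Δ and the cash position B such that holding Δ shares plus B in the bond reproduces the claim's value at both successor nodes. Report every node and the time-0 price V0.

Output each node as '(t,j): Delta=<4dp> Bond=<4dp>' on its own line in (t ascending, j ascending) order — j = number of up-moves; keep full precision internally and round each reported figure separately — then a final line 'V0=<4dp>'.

(0,0): Delta=-0.0176 Bond=2.9211
(1,0): Delta=-0.1340 Bond=17.3895
(1,1): Delta=-0.0025 Bond=0.4392
(2,0): Delta=-1.0000 Bond=101.3366
(2,1): Delta=-0.0221 Bond=2.9941
(2,2): Delta=0.0000 Bond=0.0000
V0=0.1272

The replicating-portfolio and risk-neutral prices coincide; use p* = (1.01−0.78)/(1.05−0.78) = 0.8519 for the latter.
At expiry t=3: V(3,0)=26.8962, V(3,1)=0.7776, V(3,2)=0.0000, V(3,3)=0.0000
(2,0): S=96.7356. Δ = (V_up−V_dn)/(S_up−S_dn) = (0.7776−26.8962)/(101.5724−75.4538) = -1.0000. V = [p*·0.7776 + (1−p*)·26.8962]/1.01 = 4.6010. B = V − Δ·S = 101.3366.
(2,1): S=130.2210. Δ = (V_up−V_dn)/(S_up−S_dn) = (0.0000−0.7776)/(136.7321−101.5724) = -0.0221. V = [p*·0.0000 + (1−p*)·0.7776]/1.01 = 0.1141. B = V − Δ·S = 2.9941.
(2,2): S=175.2975. Δ = (V_up−V_dn)/(S_up−S_dn) = (0.0000−0.0000)/(184.0624−136.7321) = 0.0000. V = [p*·0.0000 + (1−p*)·0.0000]/1.01 = 0.0000. B = V − Δ·S = 0.0000.
(1,0): S=124.0200. Δ = (V_up−V_dn)/(S_up−S_dn) = (0.1141−4.6010)/(130.2210−96.7356) = -0.1340. V = [p*·0.1141 + (1−p*)·4.6010]/1.01 = 0.7711. B = V − Δ·S = 17.3895.
(1,1): S=166.9500. Δ = (V_up−V_dn)/(S_up−S_dn) = (0.0000−0.1141)/(175.2975−130.2210) = -0.0025. V = [p*·0.0000 + (1−p*)·0.1141]/1.01 = 0.0167. B = V − Δ·S = 0.4392.
(0,0): S=159.0000. Δ = (V_up−V_dn)/(S_up−S_dn) = (0.0167−0.7711)/(166.9500−124.0200) = -0.0176. V = [p*·0.0167 + (1−p*)·0.7711]/1.01 = 0.1272. B = V − Δ·S = 2.9211.
The time-0 hedge costs 0.1272, which is the no-arbitrage price.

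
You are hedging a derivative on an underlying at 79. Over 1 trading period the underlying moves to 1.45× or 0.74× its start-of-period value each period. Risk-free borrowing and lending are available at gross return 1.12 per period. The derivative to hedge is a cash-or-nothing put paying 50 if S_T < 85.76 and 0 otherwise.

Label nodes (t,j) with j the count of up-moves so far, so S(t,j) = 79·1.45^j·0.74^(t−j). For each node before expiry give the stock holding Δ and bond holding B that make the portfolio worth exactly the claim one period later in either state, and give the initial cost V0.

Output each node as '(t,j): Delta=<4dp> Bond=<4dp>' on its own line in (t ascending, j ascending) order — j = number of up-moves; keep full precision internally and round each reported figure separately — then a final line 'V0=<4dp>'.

No-arbitrage ⇒ martingale measure with p* = (R−d)/(u−d) = 0.5352.
Terminal payoffs: V(1,0)=50.0000, V(1,1)=0.0000
Node (0,0) S=79.0000: V=(p*·0.0000+(1−p*)·50.0000)/1.12=20.7495; Δ=(0.0000−50.0000)/(114.5500−58.4600)=-0.8914; B=V−Δ·S=91.1720
The time-0 hedge costs 20.7495, which is the no-arbitrage price.

(0,0): Delta=-0.8914 Bond=91.1720
V0=20.7495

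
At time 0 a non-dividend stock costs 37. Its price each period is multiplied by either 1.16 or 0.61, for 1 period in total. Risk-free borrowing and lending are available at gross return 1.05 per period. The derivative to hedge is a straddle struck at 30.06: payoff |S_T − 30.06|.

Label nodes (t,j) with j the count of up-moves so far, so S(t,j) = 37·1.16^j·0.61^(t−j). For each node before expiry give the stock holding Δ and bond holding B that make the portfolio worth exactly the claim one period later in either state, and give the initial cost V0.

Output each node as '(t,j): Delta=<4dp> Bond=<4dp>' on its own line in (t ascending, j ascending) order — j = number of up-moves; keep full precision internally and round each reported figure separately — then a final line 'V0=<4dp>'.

Since d<R<u, set p* = (R−d)/(u−d) = 0.8000; price each node as the discounted p*-expectation of its children.
Payoff layer (t=1): V(1,0)=7.4900, V(1,1)=12.8600
(0,0): S=37.0000. Δ = (V_up−V_dn)/(S_up−S_dn) = (12.8600−7.4900)/(42.9200−22.5700) = 0.2639. V = [p*·12.8600 + (1−p*)·7.4900]/1.05 = 11.2248. B = V − Δ·S = 1.4611.
Check: Δ(0,0)·S0 + B(0,0) = 11.2248 = V0.

(0,0): Delta=0.2639 Bond=1.4611
V0=11.2248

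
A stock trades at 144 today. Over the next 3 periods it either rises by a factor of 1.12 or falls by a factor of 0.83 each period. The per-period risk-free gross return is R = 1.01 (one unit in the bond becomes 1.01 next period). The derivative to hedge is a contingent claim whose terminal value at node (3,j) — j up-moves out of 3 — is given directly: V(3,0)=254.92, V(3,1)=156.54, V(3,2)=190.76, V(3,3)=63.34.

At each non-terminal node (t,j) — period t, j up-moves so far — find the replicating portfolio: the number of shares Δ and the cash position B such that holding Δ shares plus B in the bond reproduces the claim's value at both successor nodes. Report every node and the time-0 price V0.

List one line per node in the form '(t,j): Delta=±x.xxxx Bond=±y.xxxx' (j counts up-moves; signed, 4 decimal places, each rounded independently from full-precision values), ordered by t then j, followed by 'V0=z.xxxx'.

(0,0): Delta=-1.1064 Bond=309.3944
(1,0): Delta=-0.4592 Bond=235.1424
(1,1): Delta=-1.3994 Bond=359.7554
(2,0): Delta=-3.4197 Bond=531.1786
(2,1): Delta=0.8815 Bond=58.0198
(2,2): Delta=-2.4324 Bond=549.9454
V0=150.0770

Risk-neutral probability p* = (R−d)/(u−d) = (1.01−0.83)/(1.12−0.83) = 0.6207.
Payoff layer (t=3): V(3,0)=254.9200, V(3,1)=156.5400, V(3,2)=190.7600, V(3,3)=63.3400
Node (2,0) S=99.2016: V=(p*·156.5400+(1−p*)·254.9200)/1.01=191.9372; Δ=(156.5400−254.9200)/(111.1058−82.3373)=-3.4197; B=V−Δ·S=531.1786
Node (2,1) S=133.8624: V=(p*·190.7600+(1−p*)·156.5400)/1.01=176.0198; Δ=(190.7600−156.5400)/(149.9259−111.1058)=0.8815; B=V−Δ·S=58.0198
Node (2,2) S=180.6336: V=(p*·63.3400+(1−p*)·190.7600)/1.01=110.5661; Δ=(63.3400−190.7600)/(202.3096−149.9259)=-2.4324; B=V−Δ·S=549.9454
Node (1,0) S=119.5200: V=(p*·176.0198+(1−p*)·191.9372)/1.01=180.2549; Δ=(176.0198−191.9372)/(133.8624−99.2016)=-0.4592; B=V−Δ·S=235.1424
Node (1,1) S=161.2800: V=(p*·110.5661+(1−p*)·176.0198)/1.01=134.0528; Δ=(110.5661−176.0198)/(180.6336−133.8624)=-1.3994; B=V−Δ·S=359.7554
Node (0,0) S=144.0000: V=(p*·134.0528+(1−p*)·180.2549)/1.01=150.0770; Δ=(134.0528−180.2549)/(161.2800−119.5200)=-1.1064; B=V−Δ·S=309.3944
The time-0 hedge costs 150.0770, which is the no-arbitrage price.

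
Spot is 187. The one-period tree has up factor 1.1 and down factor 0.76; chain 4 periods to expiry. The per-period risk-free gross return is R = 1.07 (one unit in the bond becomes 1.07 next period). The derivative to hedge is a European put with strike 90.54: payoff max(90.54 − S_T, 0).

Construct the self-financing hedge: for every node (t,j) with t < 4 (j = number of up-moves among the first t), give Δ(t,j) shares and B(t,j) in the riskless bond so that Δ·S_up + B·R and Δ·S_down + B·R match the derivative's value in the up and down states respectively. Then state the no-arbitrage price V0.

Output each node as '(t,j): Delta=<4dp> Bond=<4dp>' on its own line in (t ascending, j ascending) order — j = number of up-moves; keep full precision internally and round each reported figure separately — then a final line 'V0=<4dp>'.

(0,0): Delta=-0.0003 Bond=0.0602
(1,0): Delta=-0.0046 Bond=0.6785
(1,1): Delta=0.0000 Bond=0.0050
(2,0): Delta=-0.0683 Bond=7.6029
(2,1): Delta=-0.0004 Bond=0.0605
(2,2): Delta=0.0000 Bond=0.0000
(3,0): Delta=-1.0000 Bond=84.6168
(3,1): Delta=-0.0060 Bond=0.7336
(3,2): Delta=0.0000 Bond=0.0000
(3,3): Delta=0.0000 Bond=0.0000
V0=0.0018

Risk-neutral probability p* = (R−d)/(u−d) = (1.07−0.76)/(1.1−0.76) = 0.9118.
Terminal payoffs: V(4,0)=28.1527, V(4,1)=0.2426, V(4,2)=0.0000, V(4,3)=0.0000, V(4,4)=0.0000
  t=3,j=0: stock 82.0885 → up 90.2974 (V=0.2426), down 62.3873 (V=28.1527). Price 2.5283; hedge Δ=-1.0000, bond B=84.6168.
  t=3,j=1: stock 118.8123 → up 130.6936 (V=0.0000), down 90.2974 (V=0.2426). Price 0.0200; hedge Δ=-0.0060, bond B=0.7336.
  t=3,j=2: stock 171.9652 → up 189.1617 (V=0.0000), down 130.6936 (V=0.0000). Price 0.0000; hedge Δ=0.0000, bond B=0.0000.
  t=3,j=3: stock 248.8970 → up 273.7867 (V=0.0000), down 189.1617 (V=0.0000). Price 0.0000; hedge Δ=0.0000, bond B=0.0000.
  t=2,j=0: stock 108.0112 → up 118.8123 (V=0.0200), down 82.0885 (V=2.5283). Price 0.2255; hedge Δ=-0.0683, bond B=7.6029.
  t=2,j=1: stock 156.3320 → up 171.9652 (V=0.0000), down 118.8123 (V=0.0200). Price 0.0016; hedge Δ=-0.0004, bond B=0.0605.
  t=2,j=2: stock 226.2700 → up 248.8970 (V=0.0000), down 171.9652 (V=0.0000). Price 0.0000; hedge Δ=0.0000, bond B=0.0000.
  t=1,j=0: stock 142.1200 → up 156.3320 (V=0.0016), down 108.0112 (V=0.2255). Price 0.0200; hedge Δ=-0.0046, bond B=0.6785.
  t=1,j=1: stock 205.7000 → up 226.2700 (V=0.0000), down 156.3320 (V=0.0016). Price 0.0001; hedge Δ=0.0000, bond B=0.0050.
  t=0,j=0: stock 187.0000 → up 205.7000 (V=0.0001), down 142.1200 (V=0.0200). Price 0.0018; hedge Δ=-0.0003, bond B=0.0602.
The time-0 hedge costs 0.0018, which is the no-arbitrage price.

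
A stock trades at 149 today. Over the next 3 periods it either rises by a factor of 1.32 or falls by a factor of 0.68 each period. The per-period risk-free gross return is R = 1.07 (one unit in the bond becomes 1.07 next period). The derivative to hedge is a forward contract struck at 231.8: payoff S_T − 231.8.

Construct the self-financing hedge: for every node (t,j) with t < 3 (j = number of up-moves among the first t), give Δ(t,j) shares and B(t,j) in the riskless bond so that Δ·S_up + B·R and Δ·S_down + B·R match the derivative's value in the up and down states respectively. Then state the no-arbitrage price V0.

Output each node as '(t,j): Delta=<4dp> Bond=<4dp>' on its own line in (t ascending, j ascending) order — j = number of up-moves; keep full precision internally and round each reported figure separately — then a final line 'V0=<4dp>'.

(0,0): Delta=1.0000 Bond=-189.2178
(1,0): Delta=1.0000 Bond=-202.4631
(1,1): Delta=1.0000 Bond=-202.4631
(2,0): Delta=1.0000 Bond=-216.6355
(2,1): Delta=1.0000 Bond=-216.6355
(2,2): Delta=1.0000 Bond=-216.6355
V0=-40.2178

The replicating-portfolio and risk-neutral prices coincide; use p* = (1.07−0.68)/(1.32−0.68) = 0.6094 for the latter.
Terminal payoffs: V(3,0)=-184.9496, V(3,1)=-140.8552, V(3,2)=-55.2600, V(3,3)=110.8952
(2,0): S=68.8976. Δ = (V_up−V_dn)/(S_up−S_dn) = (-140.8552−-184.9496)/(90.9448−46.8504) = 1.0000. V = [p*·-140.8552 + (1−p*)·-184.9496]/1.07 = -147.7379. B = V − Δ·S = -216.6355.
(2,1): S=133.7424. Δ = (V_up−V_dn)/(S_up−S_dn) = (-55.2600−-140.8552)/(176.5400−90.9448) = 1.0000. V = [p*·-55.2600 + (1−p*)·-140.8552]/1.07 = -82.8931. B = V − Δ·S = -216.6355.
(2,2): S=259.6176. Δ = (V_up−V_dn)/(S_up−S_dn) = (110.8952−-55.2600)/(342.6952−176.5400) = 1.0000. V = [p*·110.8952 + (1−p*)·-55.2600]/1.07 = 42.9821. B = V − Δ·S = -216.6355.
(1,0): S=101.3200. Δ = (V_up−V_dn)/(S_up−S_dn) = (-82.8931−-147.7379)/(133.7424−68.8976) = 1.0000. V = [p*·-82.8931 + (1−p*)·-147.7379]/1.07 = -101.1431. B = V − Δ·S = -202.4631.
(1,1): S=196.6800. Δ = (V_up−V_dn)/(S_up−S_dn) = (42.9821−-82.8931)/(259.6176−133.7424) = 1.0000. V = [p*·42.9821 + (1−p*)·-82.8931]/1.07 = -5.7831. B = V − Δ·S = -202.4631.
(0,0): S=149.0000. Δ = (V_up−V_dn)/(S_up−S_dn) = (-5.7831−-101.1431)/(196.6800−101.3200) = 1.0000. V = [p*·-5.7831 + (1−p*)·-101.1431]/1.07 = -40.2178. B = V − Δ·S = -189.2178.
Self-financing check: at every node Δ·S+B equals the discounted successor values.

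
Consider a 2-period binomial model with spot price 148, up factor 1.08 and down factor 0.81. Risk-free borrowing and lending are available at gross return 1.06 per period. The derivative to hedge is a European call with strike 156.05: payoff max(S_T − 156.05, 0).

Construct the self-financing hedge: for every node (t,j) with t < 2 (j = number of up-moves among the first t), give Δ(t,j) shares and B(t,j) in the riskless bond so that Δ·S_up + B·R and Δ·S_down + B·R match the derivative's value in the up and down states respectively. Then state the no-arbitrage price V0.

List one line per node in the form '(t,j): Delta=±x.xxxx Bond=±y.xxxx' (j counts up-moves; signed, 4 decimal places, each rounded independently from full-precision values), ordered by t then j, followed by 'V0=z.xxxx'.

(0,0): Delta=0.3624 Bond=-40.9824
(1,0): Delta=0.0000 Bond=0.0000
(1,1): Delta=0.3841 Bond=-46.9166
V0=12.6489

The replicating-portfolio and risk-neutral prices coincide; use p* = (1.06−0.81)/(1.08−0.81) = 0.9259 for the latter.
Payoff layer (t=2): V(2,0)=0.0000, V(2,1)=0.0000, V(2,2)=16.5772
  t=1,j=0: stock 119.8800 → up 129.4704 (V=0.0000), down 97.1028 (V=0.0000). Price 0.0000; hedge Δ=0.0000, bond B=0.0000.
  t=1,j=1: stock 159.8400 → up 172.6272 (V=16.5772), down 129.4704 (V=0.0000). Price 14.4804; hedge Δ=0.3841, bond B=-46.9166.
  t=0,j=0: stock 148.0000 → up 159.8400 (V=14.4804), down 119.8800 (V=0.0000). Price 12.6489; hedge Δ=0.3624, bond B=-40.9824.
Check: Δ(0,0)·S0 + B(0,0) = 12.6489 = V0.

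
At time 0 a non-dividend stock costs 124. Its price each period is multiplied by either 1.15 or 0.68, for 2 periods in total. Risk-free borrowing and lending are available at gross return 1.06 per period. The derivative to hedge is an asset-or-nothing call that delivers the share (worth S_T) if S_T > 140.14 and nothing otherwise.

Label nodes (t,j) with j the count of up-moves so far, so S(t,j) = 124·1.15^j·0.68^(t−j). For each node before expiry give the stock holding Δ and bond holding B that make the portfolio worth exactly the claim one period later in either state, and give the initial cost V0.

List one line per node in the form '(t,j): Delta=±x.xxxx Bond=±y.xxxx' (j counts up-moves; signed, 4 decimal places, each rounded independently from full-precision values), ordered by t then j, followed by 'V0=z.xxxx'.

(0,0): Delta=2.1462 Bond=-170.7271
(1,0): Delta=0.0000 Bond=0.0000
(1,1): Delta=2.4468 Bond=-223.8322
V0=95.4063

Under the risk-neutral measure, an up-move has probability p* = (R−d)/(u−d) = 0.8085 and values discount at R = 1.06.
At expiry t=2: V(2,0)=0.0000, V(2,1)=0.0000, V(2,2)=163.9900
(1,0): S=84.3200. Δ = (V_up−V_dn)/(S_up−S_dn) = (0.0000−0.0000)/(96.9680−57.3376) = 0.0000. V = [p*·0.0000 + (1−p*)·0.0000]/1.06 = 0.0000. B = V − Δ·S = 0.0000.
(1,1): S=142.6000. Δ = (V_up−V_dn)/(S_up−S_dn) = (163.9900−0.0000)/(163.9900−96.9680) = 2.4468. V = [p*·163.9900 + (1−p*)·0.0000]/1.06 = 125.0827. B = V − Δ·S = -223.8322.
(0,0): S=124.0000. Δ = (V_up−V_dn)/(S_up−S_dn) = (125.0827−0.0000)/(142.6000−84.3200) = 2.1462. V = [p*·125.0827 + (1−p*)·0.0000]/1.06 = 95.4063. B = V − Δ·S = -170.7271.
The time-0 hedge costs 95.4063, which is the no-arbitrage price.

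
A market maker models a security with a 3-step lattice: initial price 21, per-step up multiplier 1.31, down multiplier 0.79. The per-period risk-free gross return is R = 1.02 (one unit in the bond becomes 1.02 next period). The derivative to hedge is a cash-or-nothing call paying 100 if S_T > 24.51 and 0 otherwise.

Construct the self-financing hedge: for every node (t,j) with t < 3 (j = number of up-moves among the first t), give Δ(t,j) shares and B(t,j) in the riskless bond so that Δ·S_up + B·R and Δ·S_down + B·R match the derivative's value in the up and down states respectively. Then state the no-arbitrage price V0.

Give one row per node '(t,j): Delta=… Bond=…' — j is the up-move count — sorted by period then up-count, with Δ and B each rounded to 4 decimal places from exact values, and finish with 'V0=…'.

(0,0): Delta=4.3424 Bond=-52.1920
(1,0): Delta=5.0266 Bond=-64.5874
(1,1): Delta=3.8221 Bond=-38.9231
(2,0): Delta=0.0000 Bond=0.0000
(2,1): Delta=8.8487 Bond=-148.9442
(2,2): Delta=0.0000 Bond=98.0392
V0=38.9976

No-arbitrage ⇒ martingale measure with p* = (R−d)/(u−d) = 0.4423.
Payoff layer (t=3): V(3,0)=0.0000, V(3,1)=0.0000, V(3,2)=100.0000, V(3,3)=100.0000
(2,0): S=13.1061. Δ = (V_up−V_dn)/(S_up−S_dn) = (0.0000−0.0000)/(17.1690−10.3538) = 0.0000. V = [p*·0.0000 + (1−p*)·0.0000]/1.02 = 0.0000. B = V − Δ·S = 0.0000.
(2,1): S=21.7329. Δ = (V_up−V_dn)/(S_up−S_dn) = (100.0000−0.0000)/(28.4701−17.1690) = 8.8487. V = [p*·100.0000 + (1−p*)·0.0000]/1.02 = 43.3635. B = V − Δ·S = -148.9442.
(2,2): S=36.0381. Δ = (V_up−V_dn)/(S_up−S_dn) = (100.0000−100.0000)/(47.2099−28.4701) = 0.0000. V = [p*·100.0000 + (1−p*)·100.0000]/1.02 = 98.0392. B = V − Δ·S = 98.0392.
(1,0): S=16.5900. Δ = (V_up−V_dn)/(S_up−S_dn) = (43.3635−0.0000)/(21.7329−13.1061) = 5.0266. V = [p*·43.3635 + (1−p*)·0.0000]/1.02 = 18.8039. B = V − Δ·S = -64.5874.
(1,1): S=27.5100. Δ = (V_up−V_dn)/(S_up−S_dn) = (98.0392−43.3635)/(36.0381−21.7329) = 3.8221. V = [p*·98.0392 + (1−p*)·43.3635]/1.02 = 66.2225. B = V − Δ·S = -38.9231.
(0,0): S=21.0000. Δ = (V_up−V_dn)/(S_up−S_dn) = (66.2225−18.8039)/(27.5100−16.5900) = 4.3424. V = [p*·66.2225 + (1−p*)·18.8039]/1.02 = 38.9976. B = V − Δ·S = -52.1920.
Self-financing check: at every node Δ·S+B equals the discounted successor values.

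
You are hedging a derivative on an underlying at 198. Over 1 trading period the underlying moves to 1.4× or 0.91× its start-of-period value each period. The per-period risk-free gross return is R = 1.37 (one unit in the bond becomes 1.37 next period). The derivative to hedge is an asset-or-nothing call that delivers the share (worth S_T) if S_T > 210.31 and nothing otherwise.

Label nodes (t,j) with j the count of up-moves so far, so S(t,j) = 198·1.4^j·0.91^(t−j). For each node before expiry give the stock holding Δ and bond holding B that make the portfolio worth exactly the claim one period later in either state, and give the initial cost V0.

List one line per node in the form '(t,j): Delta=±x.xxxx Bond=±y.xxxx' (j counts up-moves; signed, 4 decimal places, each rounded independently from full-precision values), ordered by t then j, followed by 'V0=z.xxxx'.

(0,0): Delta=2.8571 Bond=-375.7664
V0=189.9479

No-arbitrage ⇒ martingale measure with p* = (R−d)/(u−d) = 0.9388.
Payoff layer (t=1): V(1,0)=0.0000, V(1,1)=277.2000
  t=0,j=0: stock 198.0000 → up 277.2000 (V=277.2000), down 180.1800 (V=0.0000). Price 189.9479; hedge Δ=2.8571, bond B=-375.7664.
Self-financing check: at every node Δ·S+B equals the discounted successor values.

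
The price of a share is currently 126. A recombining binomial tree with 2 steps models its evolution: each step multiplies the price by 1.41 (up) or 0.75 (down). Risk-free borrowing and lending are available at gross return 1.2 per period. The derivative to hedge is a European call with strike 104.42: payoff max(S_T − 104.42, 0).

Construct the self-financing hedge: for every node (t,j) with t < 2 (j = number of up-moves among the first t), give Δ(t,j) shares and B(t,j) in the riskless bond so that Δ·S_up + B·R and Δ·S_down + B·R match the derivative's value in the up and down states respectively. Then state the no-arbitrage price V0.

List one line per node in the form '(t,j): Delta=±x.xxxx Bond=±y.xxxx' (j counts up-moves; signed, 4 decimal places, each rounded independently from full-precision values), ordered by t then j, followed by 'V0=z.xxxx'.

(0,0): Delta=0.8930 Bond=-56.6790
(1,0): Delta=0.4622 Bond=-27.2964
(1,1): Delta=1.0000 Bond=-87.0167
V0=55.8445

No-arbitrage ⇒ martingale measure with p* = (R−d)/(u−d) = 0.6818.
Terminal values V(2,·): V(2,0)=0.0000, V(2,1)=28.8250, V(2,2)=146.0806
  t=1,j=0: stock 94.5000 → up 133.2450 (V=28.8250), down 70.8750 (V=0.0000). Price 16.3778; hedge Δ=0.4622, bond B=-27.2964.
  t=1,j=1: stock 177.6600 → up 250.5006 (V=146.0806), down 133.2450 (V=28.8250). Price 90.6433; hedge Δ=1.0000, bond B=-87.0167.
  t=0,j=0: stock 126.0000 → up 177.6600 (V=90.6433), down 94.5000 (V=16.3778). Price 55.8445; hedge Δ=0.8930, bond B=-56.6790.
Check: Δ(0,0)·S0 + B(0,0) = 55.8445 = V0.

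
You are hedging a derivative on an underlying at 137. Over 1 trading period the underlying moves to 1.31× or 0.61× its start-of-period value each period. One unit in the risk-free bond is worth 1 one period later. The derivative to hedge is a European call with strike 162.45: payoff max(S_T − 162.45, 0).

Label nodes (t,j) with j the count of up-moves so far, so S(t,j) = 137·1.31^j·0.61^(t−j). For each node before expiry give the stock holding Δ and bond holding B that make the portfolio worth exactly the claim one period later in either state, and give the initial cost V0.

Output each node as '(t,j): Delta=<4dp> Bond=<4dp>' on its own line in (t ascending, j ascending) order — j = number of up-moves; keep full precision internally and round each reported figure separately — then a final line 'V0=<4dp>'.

Risk-neutral probability p* = (R−d)/(u−d) = (1−0.61)/(1.31−0.61) = 0.5571.
Terminal payoffs: V(1,0)=0.0000, V(1,1)=17.0200
  t=0,j=0: stock 137.0000 → up 179.4700 (V=17.0200), down 83.5700 (V=0.0000). Price 9.4826; hedge Δ=0.1775, bond B=-14.8317.
Each (Δ,B) replicates both successor values, so the strategy is self-financing and V0 is arbitrage-free.

(0,0): Delta=0.1775 Bond=-14.8317
V0=9.4826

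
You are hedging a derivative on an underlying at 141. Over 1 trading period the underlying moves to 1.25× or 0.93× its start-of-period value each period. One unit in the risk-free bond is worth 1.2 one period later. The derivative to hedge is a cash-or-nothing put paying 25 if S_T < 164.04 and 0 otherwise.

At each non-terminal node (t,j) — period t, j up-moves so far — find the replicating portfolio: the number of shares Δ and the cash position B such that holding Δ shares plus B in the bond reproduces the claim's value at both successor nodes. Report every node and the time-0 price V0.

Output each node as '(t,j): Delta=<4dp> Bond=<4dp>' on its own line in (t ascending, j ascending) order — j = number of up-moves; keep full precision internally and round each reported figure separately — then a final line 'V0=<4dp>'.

(0,0): Delta=-0.5541 Bond=81.3802
V0=3.2552

No-arbitrage ⇒ martingale measure with p* = (R−d)/(u−d) = 0.8437.
Terminal payoffs: V(1,0)=25.0000, V(1,1)=0.0000
Node (0,0) S=141.0000: V=(p*·0.0000+(1−p*)·25.0000)/1.2=3.2552; Δ=(0.0000−25.0000)/(176.2500−131.1300)=-0.5541; B=V−Δ·S=81.3802
Each (Δ,B) replicates both successor values, so the strategy is self-financing and V0 is arbitrage-free.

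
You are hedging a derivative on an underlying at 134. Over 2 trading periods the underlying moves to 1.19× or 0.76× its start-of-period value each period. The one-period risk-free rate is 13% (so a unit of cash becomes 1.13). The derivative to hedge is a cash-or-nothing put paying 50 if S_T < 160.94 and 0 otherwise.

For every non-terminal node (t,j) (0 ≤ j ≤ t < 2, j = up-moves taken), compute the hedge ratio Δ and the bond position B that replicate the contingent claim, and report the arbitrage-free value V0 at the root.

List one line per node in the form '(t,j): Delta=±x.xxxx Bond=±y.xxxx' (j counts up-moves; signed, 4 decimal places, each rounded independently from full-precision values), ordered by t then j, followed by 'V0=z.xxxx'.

Since d<R<u, set p* = (R−d)/(u−d) = 0.8605; price each node as the discounted p*-expectation of its children.
At expiry t=2: V(2,0)=50.0000, V(2,1)=50.0000, V(2,2)=0.0000
  t=1,j=0: stock 101.8400 → up 121.1896 (V=50.0000), down 77.3984 (V=50.0000). Price 44.2478; hedge Δ=0.0000, bond B=44.2478.
  t=1,j=1: stock 159.4600 → up 189.7574 (V=0.0000), down 121.1896 (V=50.0000). Price 6.1741; hedge Δ=-0.7292, bond B=122.4532.
  t=0,j=0: stock 134.0000 → up 159.4600 (V=6.1741), down 101.8400 (V=44.2478). Price 10.1652; hedge Δ=-0.6608, bond B=98.7087.
Each (Δ,B) replicates both successor values, so the strategy is self-financing and V0 is arbitrage-free.

(0,0): Delta=-0.6608 Bond=98.7087
(1,0): Delta=0.0000 Bond=44.2478
(1,1): Delta=-0.7292 Bond=122.4532
V0=10.1652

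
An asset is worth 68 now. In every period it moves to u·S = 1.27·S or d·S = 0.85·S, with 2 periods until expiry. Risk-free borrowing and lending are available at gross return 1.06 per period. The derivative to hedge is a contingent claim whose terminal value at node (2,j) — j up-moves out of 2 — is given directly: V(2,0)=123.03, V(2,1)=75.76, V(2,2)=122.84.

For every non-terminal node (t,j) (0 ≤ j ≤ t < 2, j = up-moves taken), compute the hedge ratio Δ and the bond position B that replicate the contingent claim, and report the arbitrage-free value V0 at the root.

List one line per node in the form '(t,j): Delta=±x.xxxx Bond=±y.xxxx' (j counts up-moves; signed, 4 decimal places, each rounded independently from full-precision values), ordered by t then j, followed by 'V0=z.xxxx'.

Risk-neutral probability p* = (R−d)/(u−d) = (1.06−0.85)/(1.27−0.85) = 0.5000.
Payoff layer (t=2): V(2,0)=123.0300, V(2,1)=75.7600, V(2,2)=122.8400
(1,0): S=57.8000. Δ = (V_up−V_dn)/(S_up−S_dn) = (75.7600−123.0300)/(73.4060−49.1300) = -1.9472. V = [p*·75.7600 + (1−p*)·123.0300]/1.06 = 93.7689. B = V − Δ·S = 206.3165.
(1,1): S=86.3600. Δ = (V_up−V_dn)/(S_up−S_dn) = (122.8400−75.7600)/(109.6772−73.4060) = 1.2980. V = [p*·122.8400 + (1−p*)·75.7600]/1.06 = 93.6792. B = V − Δ·S = -18.4160.
(0,0): S=68.0000. Δ = (V_up−V_dn)/(S_up−S_dn) = (93.6792−93.7689)/(86.3600−57.8000) = -0.0031. V = [p*·93.6792 + (1−p*)·93.7689]/1.06 = 88.4189. B = V − Δ·S = 88.6323.
Self-financing check: at every node Δ·S+B equals the discounted successor values.

(0,0): Delta=-0.0031 Bond=88.6323
(1,0): Delta=-1.9472 Bond=206.3165
(1,1): Delta=1.2980 Bond=-18.4160
V0=88.4189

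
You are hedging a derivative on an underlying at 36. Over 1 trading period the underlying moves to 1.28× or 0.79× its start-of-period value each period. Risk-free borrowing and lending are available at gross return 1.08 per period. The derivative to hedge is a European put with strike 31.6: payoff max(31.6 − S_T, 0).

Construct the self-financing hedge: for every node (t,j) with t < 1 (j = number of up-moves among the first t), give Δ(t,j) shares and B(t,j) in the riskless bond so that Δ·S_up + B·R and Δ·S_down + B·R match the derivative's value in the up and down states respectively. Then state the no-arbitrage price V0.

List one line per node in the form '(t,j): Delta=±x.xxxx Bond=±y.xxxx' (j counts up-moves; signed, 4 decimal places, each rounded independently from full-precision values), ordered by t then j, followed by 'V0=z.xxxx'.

Since d<R<u, set p* = (R−d)/(u−d) = 0.5918; price each node as the discounted p*-expectation of its children.
Payoff layer (t=1): V(1,0)=3.1600, V(1,1)=0.0000
Node (0,0) S=36.0000: V=(p*·0.0000+(1−p*)·3.1600)/1.08=1.1943; Δ=(0.0000−3.1600)/(46.0800−28.4400)=-0.1791; B=V−Δ·S=7.6432
Each (Δ,B) replicates both successor values, so the strategy is self-financing and V0 is arbitrage-free.

(0,0): Delta=-0.1791 Bond=7.6432
V0=1.1943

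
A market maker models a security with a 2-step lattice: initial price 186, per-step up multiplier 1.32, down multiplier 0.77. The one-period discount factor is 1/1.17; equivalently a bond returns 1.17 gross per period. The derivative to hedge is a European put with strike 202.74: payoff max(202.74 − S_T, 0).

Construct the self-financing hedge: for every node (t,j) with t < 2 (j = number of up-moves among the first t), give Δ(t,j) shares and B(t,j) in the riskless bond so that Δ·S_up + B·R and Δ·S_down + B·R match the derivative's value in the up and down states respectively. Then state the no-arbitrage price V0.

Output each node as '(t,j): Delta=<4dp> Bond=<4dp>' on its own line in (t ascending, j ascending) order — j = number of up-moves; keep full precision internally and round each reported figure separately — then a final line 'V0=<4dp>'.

(0,0): Delta=-0.2627 Bond=57.8474
(1,0): Delta=-1.0000 Bond=173.2821
(1,1): Delta=-0.1014 Bond=28.0812
V0=8.9910

Risk-neutral probability p* = (R−d)/(u−d) = (1.17−0.77)/(1.32−0.77) = 0.7273.
At expiry t=2: V(2,0)=92.4606, V(2,1)=13.6896, V(2,2)=0.0000
(1,0): S=143.2200. Δ = (V_up−V_dn)/(S_up−S_dn) = (13.6896−92.4606)/(189.0504−110.2794) = -1.0000. V = [p*·13.6896 + (1−p*)·92.4606]/1.17 = 30.0621. B = V − Δ·S = 173.2821.
(1,1): S=245.5200. Δ = (V_up−V_dn)/(S_up−S_dn) = (0.0000−13.6896)/(324.0864−189.0504) = -0.1014. V = [p*·0.0000 + (1−p*)·13.6896]/1.17 = 3.1910. B = V − Δ·S = 28.0812.
(0,0): S=186.0000. Δ = (V_up−V_dn)/(S_up−S_dn) = (3.1910−30.0621)/(245.5200−143.2200) = -0.2627. V = [p*·3.1910 + (1−p*)·30.0621]/1.17 = 8.9910. B = V − Δ·S = 57.8474.
Root portfolio cost Δ·186+B reproduces V0=8.9910.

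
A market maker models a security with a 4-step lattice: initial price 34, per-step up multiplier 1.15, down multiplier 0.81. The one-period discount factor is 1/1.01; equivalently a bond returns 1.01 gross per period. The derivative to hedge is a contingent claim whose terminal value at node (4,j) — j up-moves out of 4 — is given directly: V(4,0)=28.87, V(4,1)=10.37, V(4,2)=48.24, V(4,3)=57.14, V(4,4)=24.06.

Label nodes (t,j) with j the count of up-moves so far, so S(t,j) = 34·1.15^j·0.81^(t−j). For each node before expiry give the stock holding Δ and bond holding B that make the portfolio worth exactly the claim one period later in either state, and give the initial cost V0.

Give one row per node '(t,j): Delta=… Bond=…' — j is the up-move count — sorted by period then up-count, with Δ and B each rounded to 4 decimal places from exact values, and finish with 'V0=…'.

(0,0): Delta=0.5970 Bond=19.6317
(1,0): Delta=1.9146 Bond=-16.4598
(1,1): Delta=-0.0527 Bond=45.2294
(2,0): Delta=1.9136 Bond=-16.6012
(2,1): Delta=1.9151 Bond=-16.6407
(2,2): Delta=-1.0229 Bond=89.3074
(3,0): Delta=-3.0113 Bond=72.2213
(3,1): Delta=4.3418 Bond=-79.0591
(3,2): Delta=0.7187 Bond=26.7694
(3,3): Delta=-1.8815 Bond=134.6022
V0=39.9296

Risk-neutral probability p* = (R−d)/(u−d) = (1.01−0.81)/(1.15−0.81) = 0.5882.
Terminal values V(4,·): V(4,0)=28.8700, V(4,1)=10.3700, V(4,2)=48.2400, V(4,3)=57.1400, V(4,4)=24.0600
  t=3,j=0: stock 18.0690 → up 20.7793 (V=10.3700), down 14.6359 (V=28.8700). Price 17.8096; hedge Δ=-3.0113, bond B=72.2213.
  t=3,j=1: stock 25.6535 → up 29.5015 (V=48.2400), down 20.7793 (V=10.3700). Price 32.3232; hedge Δ=4.3418, bond B=-79.0591.
  t=3,j=2: stock 36.4216 → up 41.8849 (V=57.1400), down 29.5015 (V=48.2400). Price 52.9458; hedge Δ=0.7187, bond B=26.7694.
  t=3,j=3: stock 51.7097 → up 59.4662 (V=24.0600), down 41.8849 (V=57.1400). Price 37.3081; hedge Δ=-1.8815, bond B=134.6022.
  t=2,j=0: stock 22.3074 → up 25.6535 (V=32.3232), down 18.0690 (V=17.8096). Price 26.0862; hedge Δ=1.9136, bond B=-16.6012.
  t=2,j=1: stock 31.6710 → up 36.4216 (V=52.9458), down 25.6535 (V=32.3232). Price 44.0140; hedge Δ=1.9151, bond B=-16.6407.
  t=2,j=2: stock 44.9650 → up 51.7097 (V=37.3081), down 36.4216 (V=52.9458). Price 43.3140; hedge Δ=-1.0229, bond B=89.3074.
  t=1,j=0: stock 27.5400 → up 31.6710 (V=44.0140), down 22.3074 (V=26.0862). Price 36.2693; hedge Δ=1.9146, bond B=-16.4598.
  t=1,j=1: stock 39.1000 → up 44.9650 (V=43.3140), down 31.6710 (V=44.0140). Price 43.1706; hedge Δ=-0.0527, bond B=45.2294.
  t=0,j=0: stock 34.0000 → up 39.1000 (V=43.1706), down 27.5400 (V=36.2693). Price 39.9296; hedge Δ=0.5970, bond B=19.6317.
Each (Δ,B) replicates both successor values, so the strategy is self-financing and V0 is arbitrage-free.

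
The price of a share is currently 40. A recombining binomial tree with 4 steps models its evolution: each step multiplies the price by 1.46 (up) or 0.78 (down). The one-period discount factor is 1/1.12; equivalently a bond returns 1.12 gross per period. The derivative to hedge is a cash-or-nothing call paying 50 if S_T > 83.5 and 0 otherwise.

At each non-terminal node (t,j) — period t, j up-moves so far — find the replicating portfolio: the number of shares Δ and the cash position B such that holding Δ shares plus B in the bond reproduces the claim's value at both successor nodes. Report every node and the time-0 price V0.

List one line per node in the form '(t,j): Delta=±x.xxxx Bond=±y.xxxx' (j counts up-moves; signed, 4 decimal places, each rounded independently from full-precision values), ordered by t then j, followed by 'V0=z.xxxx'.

Under the risk-neutral measure, an up-move has probability p* = (R−d)/(u−d) = 0.5000 and values discount at R = 1.12.
At expiry t=4: V(4,0)=0.0000, V(4,1)=0.0000, V(4,2)=0.0000, V(4,3)=50.0000, V(4,4)=50.0000
  t=3,j=0: stock 18.9821 → up 27.7138 (V=0.0000), down 14.8060 (V=0.0000). Price 0.0000; hedge Δ=0.0000, bond B=0.0000.
  t=3,j=1: stock 35.5306 → up 51.8746 (V=0.0000), down 27.7138 (V=0.0000). Price 0.0000; hedge Δ=0.0000, bond B=0.0000.
  t=3,j=2: stock 66.5059 → up 97.0986 (V=50.0000), down 51.8746 (V=0.0000). Price 22.3214; hedge Δ=1.1056, bond B=-51.2080.
  t=3,j=3: stock 124.4854 → up 181.7487 (V=50.0000), down 97.0986 (V=50.0000). Price 44.6429; hedge Δ=0.0000, bond B=44.6429.
  t=2,j=0: stock 24.3360 → up 35.5306 (V=0.0000), down 18.9821 (V=0.0000). Price 0.0000; hedge Δ=0.0000, bond B=0.0000.
  t=2,j=1: stock 45.5520 → up 66.5059 (V=22.3214), down 35.5306 (V=0.0000). Price 9.9649; hedge Δ=0.7206, bond B=-22.8607.
  t=2,j=2: stock 85.2640 → up 124.4854 (V=44.6429), down 66.5059 (V=22.3214). Price 29.8948; hedge Δ=0.3850, bond B=-2.9309.
  t=1,j=0: stock 31.2000 → up 45.5520 (V=9.9649), down 24.3360 (V=0.0000). Price 4.4486; hedge Δ=0.4697, bond B=-10.2057.
  t=1,j=1: stock 58.4000 → up 85.2640 (V=29.8948), down 45.5520 (V=9.9649). Price 17.7945; hedge Δ=0.5019, bond B=-11.5141.
  t=0,j=0: stock 40.0000 → up 58.4000 (V=17.7945), down 31.2000 (V=4.4486). Price 9.9300; hedge Δ=0.4907, bond B=-9.6963.
Each (Δ,B) replicates both successor values, so the strategy is self-financing and V0 is arbitrage-free.

(0,0): Delta=0.4907 Bond=-9.6963
(1,0): Delta=0.4697 Bond=-10.2057
(1,1): Delta=0.5019 Bond=-11.5141
(2,0): Delta=0.0000 Bond=0.0000
(2,1): Delta=0.7206 Bond=-22.8607
(2,2): Delta=0.3850 Bond=-2.9309
(3,0): Delta=0.0000 Bond=0.0000
(3,1): Delta=0.0000 Bond=0.0000
(3,2): Delta=1.1056 Bond=-51.2080
(3,3): Delta=0.0000 Bond=44.6429
V0=9.9300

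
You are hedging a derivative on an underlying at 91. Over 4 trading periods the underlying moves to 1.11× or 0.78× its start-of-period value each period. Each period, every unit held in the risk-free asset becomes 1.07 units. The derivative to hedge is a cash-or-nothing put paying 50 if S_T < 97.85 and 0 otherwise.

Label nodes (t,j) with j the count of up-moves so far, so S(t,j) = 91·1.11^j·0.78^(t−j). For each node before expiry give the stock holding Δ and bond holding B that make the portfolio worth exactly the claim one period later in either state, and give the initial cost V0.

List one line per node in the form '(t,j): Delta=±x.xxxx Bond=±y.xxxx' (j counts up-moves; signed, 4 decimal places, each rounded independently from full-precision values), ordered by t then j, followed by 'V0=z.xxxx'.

No-arbitrage ⇒ martingale measure with p* = (R−d)/(u−d) = 0.8788.
Terminal values V(4,·): V(4,0)=50.0000, V(4,1)=50.0000, V(4,2)=50.0000, V(4,3)=50.0000, V(4,4)=0.0000
(3,0): S=43.1842. Δ = (V_up−V_dn)/(S_up−S_dn) = (50.0000−50.0000)/(47.9345−33.6837) = 0.0000. V = [p*·50.0000 + (1−p*)·50.0000]/1.07 = 46.7290. B = V − Δ·S = 46.7290.
(3,1): S=61.4545. Δ = (V_up−V_dn)/(S_up−S_dn) = (50.0000−50.0000)/(68.2145−47.9345) = 0.0000. V = [p*·50.0000 + (1−p*)·50.0000]/1.07 = 46.7290. B = V − Δ·S = 46.7290.
(3,2): S=87.4545. Δ = (V_up−V_dn)/(S_up−S_dn) = (50.0000−50.0000)/(97.0744−68.2145) = 0.0000. V = [p*·50.0000 + (1−p*)·50.0000]/1.07 = 46.7290. B = V − Δ·S = 46.7290.
(3,3): S=124.4544. Δ = (V_up−V_dn)/(S_up−S_dn) = (0.0000−50.0000)/(138.1444−97.0744) = -1.2174. V = [p*·0.0000 + (1−p*)·50.0000]/1.07 = 5.6641. B = V − Δ·S = 157.1793.
(2,0): S=55.3644. Δ = (V_up−V_dn)/(S_up−S_dn) = (46.7290−46.7290)/(61.4545−43.1842) = 0.0000. V = [p*·46.7290 + (1−p*)·46.7290]/1.07 = 43.6719. B = V − Δ·S = 43.6719.
(2,1): S=78.7878. Δ = (V_up−V_dn)/(S_up−S_dn) = (46.7290−46.7290)/(87.4545−61.4545) = 0.0000. V = [p*·46.7290 + (1−p*)·46.7290]/1.07 = 43.6719. B = V − Δ·S = 43.6719.
(2,2): S=112.1211. Δ = (V_up−V_dn)/(S_up−S_dn) = (5.6641−46.7290)/(124.4544−87.4545) = -1.1099. V = [p*·5.6641 + (1−p*)·46.7290]/1.07 = 9.9455. B = V − Δ·S = 134.3844.
(1,0): S=70.9800. Δ = (V_up−V_dn)/(S_up−S_dn) = (43.6719−43.6719)/(78.7878−55.3644) = 0.0000. V = [p*·43.6719 + (1−p*)·43.6719]/1.07 = 40.8149. B = V − Δ·S = 40.8149.
(1,1): S=101.0100. Δ = (V_up−V_dn)/(S_up−S_dn) = (9.9455−43.6719)/(112.1211−78.7878) = -1.0118. V = [p*·9.9455 + (1−p*)·43.6719]/1.07 = 13.1155. B = V − Δ·S = 115.3168.
(0,0): S=91.0000. Δ = (V_up−V_dn)/(S_up−S_dn) = (13.1155−40.8149)/(101.0100−70.9800) = -0.9224. V = [p*·13.1155 + (1−p*)·40.8149]/1.07 = 15.3953. B = V − Δ·S = 99.3330.
Self-financing check: at every node Δ·S+B equals the discounted successor values.

(0,0): Delta=-0.9224 Bond=99.3330
(1,0): Delta=0.0000 Bond=40.8149
(1,1): Delta=-1.0118 Bond=115.3168
(2,0): Delta=0.0000 Bond=43.6719
(2,1): Delta=0.0000 Bond=43.6719
(2,2): Delta=-1.1099 Bond=134.3844
(3,0): Delta=0.0000 Bond=46.7290
(3,1): Delta=0.0000 Bond=46.7290
(3,2): Delta=0.0000 Bond=46.7290
(3,3): Delta=-1.2174 Bond=157.1793
V0=15.3953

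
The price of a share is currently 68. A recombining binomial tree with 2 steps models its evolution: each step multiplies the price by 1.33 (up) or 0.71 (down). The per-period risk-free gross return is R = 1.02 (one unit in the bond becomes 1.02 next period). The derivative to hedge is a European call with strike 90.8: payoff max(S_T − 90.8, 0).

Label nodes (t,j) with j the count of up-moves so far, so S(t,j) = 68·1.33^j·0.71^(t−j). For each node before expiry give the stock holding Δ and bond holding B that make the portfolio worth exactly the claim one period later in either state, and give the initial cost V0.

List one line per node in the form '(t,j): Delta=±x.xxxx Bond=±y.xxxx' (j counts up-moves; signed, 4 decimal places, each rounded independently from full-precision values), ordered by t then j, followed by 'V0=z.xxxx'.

Under the risk-neutral measure, an up-move has probability p* = (R−d)/(u−d) = 0.5000 and values discount at R = 1.02.
Terminal values V(2,·): V(2,0)=0.0000, V(2,1)=0.0000, V(2,2)=29.4852
  t=1,j=0: stock 48.2800 → up 64.2124 (V=0.0000), down 34.2788 (V=0.0000). Price 0.0000; hedge Δ=0.0000, bond B=0.0000.
  t=1,j=1: stock 90.4400 → up 120.2852 (V=29.4852), down 64.2124 (V=0.0000). Price 14.4535; hedge Δ=0.5258, bond B=-33.1032.
  t=0,j=0: stock 68.0000 → up 90.4400 (V=14.4535), down 48.2800 (V=0.0000). Price 7.0851; hedge Δ=0.3428, bond B=-16.2271.
Self-financing check: at every node Δ·S+B equals the discounted successor values.

(0,0): Delta=0.3428 Bond=-16.2271
(1,0): Delta=0.0000 Bond=0.0000
(1,1): Delta=0.5258 Bond=-33.1032
V0=7.0851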